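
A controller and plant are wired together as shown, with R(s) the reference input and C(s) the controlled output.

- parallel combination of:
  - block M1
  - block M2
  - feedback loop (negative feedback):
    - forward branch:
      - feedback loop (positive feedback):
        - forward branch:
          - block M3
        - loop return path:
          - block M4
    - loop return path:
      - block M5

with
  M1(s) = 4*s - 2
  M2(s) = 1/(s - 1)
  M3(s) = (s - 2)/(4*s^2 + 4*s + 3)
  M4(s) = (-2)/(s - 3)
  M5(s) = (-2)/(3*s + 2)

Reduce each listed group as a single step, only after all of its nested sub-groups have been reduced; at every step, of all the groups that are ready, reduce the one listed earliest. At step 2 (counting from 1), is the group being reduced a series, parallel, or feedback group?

Step 1 - close the feedback loop around M3, M4
Step 2 - apply the feedback formula to [M3/(1-M3*M4)], M5
Step 3 - parallel reduction of M1, M2, [[M3/(1-M3*M4)]/(1+[M3/(1-M3*M4)]*M5)]
Step 2: feedback.

Hence the answer: feedback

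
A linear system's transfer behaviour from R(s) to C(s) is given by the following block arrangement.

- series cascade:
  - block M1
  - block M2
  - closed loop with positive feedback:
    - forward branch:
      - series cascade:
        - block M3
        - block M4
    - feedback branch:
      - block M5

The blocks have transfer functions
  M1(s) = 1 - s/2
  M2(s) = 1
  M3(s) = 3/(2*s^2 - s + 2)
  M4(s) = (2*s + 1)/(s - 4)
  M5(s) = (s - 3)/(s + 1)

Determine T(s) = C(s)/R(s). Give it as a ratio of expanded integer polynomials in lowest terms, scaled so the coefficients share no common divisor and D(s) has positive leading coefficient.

Reducing step by step:

1. reduce the series chain M3, M4, giving (6*s + 3)/(2*s^3 - 9*s^2 + 6*s - 8)
2. apply the feedback formula to (M3*M4), M5, giving (6*s^2 + 9*s + 3)/(2*s^4 - 7*s^3 - 9*s^2 + 13*s + 1)
3. reduce the series chain M1, M2, [(M3*M4)/(1-(M3*M4)*M5)]; the result is T(s) itself (integer coefficients, no common factor, positive leading denominator coefficient)

Answer: (-6*s^3 + 3*s^2 + 15*s + 6)/(4*s^4 - 14*s^3 - 18*s^2 + 26*s + 2)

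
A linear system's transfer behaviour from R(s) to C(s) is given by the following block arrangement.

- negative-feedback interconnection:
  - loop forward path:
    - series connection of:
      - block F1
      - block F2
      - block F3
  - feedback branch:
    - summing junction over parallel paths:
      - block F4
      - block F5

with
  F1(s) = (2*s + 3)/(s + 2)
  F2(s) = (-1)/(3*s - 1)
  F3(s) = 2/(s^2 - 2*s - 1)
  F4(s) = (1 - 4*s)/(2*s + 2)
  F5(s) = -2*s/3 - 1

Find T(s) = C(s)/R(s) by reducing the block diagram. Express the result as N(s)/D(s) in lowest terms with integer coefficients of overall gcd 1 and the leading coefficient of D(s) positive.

(1) multiply F1, F2, F3 (series), giving (-4*s - 6)/(3*s^4 - s^3 - 15*s^2 - s + 2)
(2) reduce the parallel group F4, F5, giving (-4*s^2 - 22*s - 3)/(6*s + 6)
(3) collapse the loop ((F1*F2*F3) forward, (F4+F5) return): this yields T(s), and no further normalization is needed

Final answer: (-12*s^2 - 30*s - 18)/(9*s^5 + 6*s^4 - 40*s^3 + 8*s^2 + 75*s + 15)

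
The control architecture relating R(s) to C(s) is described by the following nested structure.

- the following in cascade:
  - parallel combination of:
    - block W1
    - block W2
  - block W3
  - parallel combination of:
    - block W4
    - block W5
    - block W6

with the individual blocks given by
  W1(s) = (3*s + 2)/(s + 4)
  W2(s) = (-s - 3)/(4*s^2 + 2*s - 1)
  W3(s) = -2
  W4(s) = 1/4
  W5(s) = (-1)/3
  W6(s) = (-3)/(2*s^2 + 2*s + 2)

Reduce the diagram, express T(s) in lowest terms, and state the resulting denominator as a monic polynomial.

Reducing step by step:

Step 1: combine W1, W2 in parallel: (12*s^3 + 13*s^2 - 6*s - 14)/(4*s^3 + 18*s^2 + 7*s - 4)
Step 2: combine W4, W5, W6 in parallel: (-s^2 - s - 19)/(12*s^2 + 12*s + 12)
Step 3: series reduction of (W1+W2), W3, (W4+W5+W6): (12*s^5 + 25*s^4 + 235*s^3 + 227*s^2 - 128*s - 266)/(24*s^5 + 132*s^4 + 174*s^3 + 126*s^2 + 18*s - 24)
Step 3 gives the fully reduced T(s), with no common factor left to cancel. The denominator's leading coefficient is 24, so divide each of its coefficients by 24 to get the monic form.

Answer: s^5 + 11*s^4/2 + 29*s^3/4 + 21*s^2/4 + 3*s/4 - 1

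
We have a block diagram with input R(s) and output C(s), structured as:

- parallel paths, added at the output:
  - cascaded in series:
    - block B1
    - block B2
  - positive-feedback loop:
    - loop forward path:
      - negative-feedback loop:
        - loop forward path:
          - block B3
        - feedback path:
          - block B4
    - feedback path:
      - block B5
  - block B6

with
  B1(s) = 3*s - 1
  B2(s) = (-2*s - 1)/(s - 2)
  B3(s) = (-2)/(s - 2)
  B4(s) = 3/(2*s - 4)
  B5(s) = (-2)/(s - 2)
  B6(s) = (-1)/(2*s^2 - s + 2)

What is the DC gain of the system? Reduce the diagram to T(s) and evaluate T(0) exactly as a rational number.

1. combine B1, B2 in series gives (-6*s^2 - s + 1)/(s - 2)
2. feedback reduction of B3, B4 gives (4 - 2*s)/(s^2 - 4*s + 1)
3. reduce the feedback loop with forward [B3/(1+B3*B4)] and return B5 gives (4 - 2*s)/(s^2 - 4*s - 3)
4. parallel reduction of (B1*B2), [[B3/(1+B3*B4)]/(1-[B3/(1+B3*B4)]*B5)], B6 gives (-12*s^6 + 52*s^5 + 7*s^4 + 38*s^3 + 19*s^2 + 20*s - 28)/(2*s^5 - 13*s^4 + 18*s^3 - 5*s^2 + 4*s + 12)
That last expression is T(s); at s = 0 only the constant terms survive, so T(0) = -28/12 = -7/3.

Answer: -7/3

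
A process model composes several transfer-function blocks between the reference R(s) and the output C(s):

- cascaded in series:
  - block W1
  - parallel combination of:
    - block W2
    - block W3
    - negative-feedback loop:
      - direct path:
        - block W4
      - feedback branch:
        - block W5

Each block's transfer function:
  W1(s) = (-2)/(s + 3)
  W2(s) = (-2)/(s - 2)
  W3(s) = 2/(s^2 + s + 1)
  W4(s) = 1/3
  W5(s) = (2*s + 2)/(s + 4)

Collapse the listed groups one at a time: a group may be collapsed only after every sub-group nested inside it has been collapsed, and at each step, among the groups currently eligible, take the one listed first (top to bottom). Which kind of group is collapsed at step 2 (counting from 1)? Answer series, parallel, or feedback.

Step 1. reduce the feedback loop with forward W4 and return W5
Step 2. add W2, W3, [W4/(1+W4*W5)] (parallel)
Step 3. cascade W1, (W2+W3+[W4/(1+W4*W5)])
Step 2: parallel.

Therefore the answer is parallel.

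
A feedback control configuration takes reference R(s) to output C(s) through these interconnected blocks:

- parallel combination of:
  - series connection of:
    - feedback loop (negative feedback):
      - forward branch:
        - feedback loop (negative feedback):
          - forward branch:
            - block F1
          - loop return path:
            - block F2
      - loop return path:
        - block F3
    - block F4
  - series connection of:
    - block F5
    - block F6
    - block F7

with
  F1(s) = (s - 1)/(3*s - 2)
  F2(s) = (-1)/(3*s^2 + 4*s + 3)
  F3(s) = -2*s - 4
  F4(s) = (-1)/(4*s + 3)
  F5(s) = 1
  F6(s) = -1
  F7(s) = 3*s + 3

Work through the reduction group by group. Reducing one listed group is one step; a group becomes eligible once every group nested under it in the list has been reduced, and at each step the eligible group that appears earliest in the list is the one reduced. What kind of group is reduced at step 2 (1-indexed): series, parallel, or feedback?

Step 1 - reduce the feedback loop with forward F1 and return F2
Step 2 - close the feedback loop around [F1/(1+F1*F2)], F3
Step 3 - multiply [[F1/(1+F1*F2)]/(1+[F1/(1+F1*F2)]*F3)], F4 (series)
Step 4 - reduce the series chain F5, F6, F7
Step 5 - add ([[F1/(1+F1*F2)]/(1+[F1/(1+F1*F2)]*F3)]*F4), (F5*F6*F7) (parallel)
Step 2 collapses a feedback group.

Final answer: feedback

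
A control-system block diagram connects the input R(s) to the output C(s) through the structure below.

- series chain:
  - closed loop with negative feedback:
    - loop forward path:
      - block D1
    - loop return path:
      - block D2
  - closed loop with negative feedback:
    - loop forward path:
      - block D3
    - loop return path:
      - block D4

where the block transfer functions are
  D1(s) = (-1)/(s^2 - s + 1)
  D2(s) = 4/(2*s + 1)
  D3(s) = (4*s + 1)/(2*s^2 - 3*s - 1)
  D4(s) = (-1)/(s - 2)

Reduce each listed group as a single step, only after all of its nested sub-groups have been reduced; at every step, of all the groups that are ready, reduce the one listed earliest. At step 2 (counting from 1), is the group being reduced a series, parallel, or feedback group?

Step 1. reduce the feedback loop with forward D1 and return D2
Step 2. close the feedback loop around D3, D4
Step 3. reduce the series chain [D1/(1+D1*D2)], [D3/(1+D3*D4)]
So the answer for step 2 is feedback.

Answer: feedback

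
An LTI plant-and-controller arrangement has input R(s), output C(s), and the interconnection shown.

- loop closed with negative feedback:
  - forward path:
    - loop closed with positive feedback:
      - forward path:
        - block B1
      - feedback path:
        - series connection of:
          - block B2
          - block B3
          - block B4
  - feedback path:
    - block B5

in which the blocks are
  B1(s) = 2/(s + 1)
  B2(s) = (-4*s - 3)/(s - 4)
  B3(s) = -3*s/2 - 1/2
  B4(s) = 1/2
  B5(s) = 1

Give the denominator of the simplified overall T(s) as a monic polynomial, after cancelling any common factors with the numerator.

The answer is s^2 + 3*s/2 + 27/10.

Reasoning:
[1] combine B2, B3, B4 in series -> (12*s^2 + 13*s + 3)/(4*s - 16)
[2] reduce the feedback loop with forward B1 and return (B2*B3*B4) -> (16 - 4*s)/(10*s^2 + 19*s + 11)
[3] reduce the feedback loop with forward [B1/(1-B1*(B2*B3*B4))] and return B5 -> (16 - 4*s)/(10*s^2 + 15*s + 27)
T(s) is the step-3 result (common factors already cancelled). Leading coefficient of the denominator: 10. Divide through by 10 for the monic polynomial.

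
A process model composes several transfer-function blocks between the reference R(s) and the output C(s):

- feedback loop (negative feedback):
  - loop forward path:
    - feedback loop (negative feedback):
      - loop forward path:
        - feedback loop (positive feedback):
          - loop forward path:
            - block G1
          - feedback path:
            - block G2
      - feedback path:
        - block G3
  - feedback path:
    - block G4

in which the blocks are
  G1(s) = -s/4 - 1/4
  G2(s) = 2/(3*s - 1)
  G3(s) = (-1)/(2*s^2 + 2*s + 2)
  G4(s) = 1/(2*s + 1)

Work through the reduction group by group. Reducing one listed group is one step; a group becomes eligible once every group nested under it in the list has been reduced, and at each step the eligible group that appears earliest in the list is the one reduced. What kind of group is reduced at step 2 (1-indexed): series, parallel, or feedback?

Answer: feedback

Working:
Step 1. reduce the feedback loop with forward G1 and return G2
Step 2. collapse the loop ([G1/(1-G1*G2)] forward, G3 return)
Step 3. collapse the loop ([[G1/(1-G1*G2)]/(1+[G1/(1-G1*G2)]*G3)] forward, G4 return)
Step 2: feedback.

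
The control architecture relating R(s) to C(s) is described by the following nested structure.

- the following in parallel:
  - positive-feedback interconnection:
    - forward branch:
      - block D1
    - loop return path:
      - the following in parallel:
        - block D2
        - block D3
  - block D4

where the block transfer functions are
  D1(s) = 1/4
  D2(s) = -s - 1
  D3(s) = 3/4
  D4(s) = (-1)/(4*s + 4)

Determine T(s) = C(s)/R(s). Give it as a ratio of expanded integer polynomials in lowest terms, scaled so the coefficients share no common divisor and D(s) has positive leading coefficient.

First reduce the diagram to T(s).

Step 1 - sum the parallel branches D2, D3 = -s - 1/4
Step 2 - collapse the loop (D1 forward, (D2+D3) return) = 4/(4*s + 17)
Step 3 - combine [D1/(1-D1*(D2+D3))], D4 in parallel: this yields T(s), and no further normalization is needed

Answer: (12*s - 1)/(16*s^2 + 84*s + 68)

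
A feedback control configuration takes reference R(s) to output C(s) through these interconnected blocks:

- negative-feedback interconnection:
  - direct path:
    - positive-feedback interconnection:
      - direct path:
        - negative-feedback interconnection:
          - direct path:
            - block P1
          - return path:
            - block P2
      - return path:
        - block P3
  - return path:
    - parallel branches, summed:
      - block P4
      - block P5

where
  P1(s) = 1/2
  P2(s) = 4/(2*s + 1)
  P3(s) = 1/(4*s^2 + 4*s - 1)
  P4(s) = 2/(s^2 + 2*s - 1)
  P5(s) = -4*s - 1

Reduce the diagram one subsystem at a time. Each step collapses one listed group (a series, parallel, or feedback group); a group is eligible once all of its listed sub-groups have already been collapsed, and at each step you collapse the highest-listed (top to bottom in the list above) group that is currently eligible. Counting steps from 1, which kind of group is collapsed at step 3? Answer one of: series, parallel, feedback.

1. close the feedback loop around P1, P2
2. reduce the feedback loop with forward [P1/(1+P1*P2)] and return P3
3. combine P4, P5 in parallel
4. reduce the feedback loop with forward [[P1/(1+P1*P2)]/(1-[P1/(1+P1*P2)]*P3)] and return (P4+P5)
So the answer for step 3 is parallel.

Answer: parallel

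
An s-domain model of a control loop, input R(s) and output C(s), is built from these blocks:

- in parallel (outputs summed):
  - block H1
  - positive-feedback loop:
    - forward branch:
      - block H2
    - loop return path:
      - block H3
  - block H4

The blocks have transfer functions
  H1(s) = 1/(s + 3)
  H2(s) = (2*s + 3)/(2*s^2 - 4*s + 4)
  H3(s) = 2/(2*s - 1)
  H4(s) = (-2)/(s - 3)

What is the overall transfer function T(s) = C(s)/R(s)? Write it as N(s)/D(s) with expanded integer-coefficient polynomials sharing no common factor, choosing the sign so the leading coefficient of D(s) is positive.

1. feedback reduction of H2, H3 gives (4*s^2 + 4*s - 3)/(4*s^3 - 10*s^2 + 8*s - 10)
2. reduce the parallel group H1, [H2/(1-H2*H3)], H4: this yields T(s), and no further normalization is needed

Final answer: (-22*s^3 + 43*s^2 - 98*s + 117)/(4*s^5 - 10*s^4 - 28*s^3 + 80*s^2 - 72*s + 90)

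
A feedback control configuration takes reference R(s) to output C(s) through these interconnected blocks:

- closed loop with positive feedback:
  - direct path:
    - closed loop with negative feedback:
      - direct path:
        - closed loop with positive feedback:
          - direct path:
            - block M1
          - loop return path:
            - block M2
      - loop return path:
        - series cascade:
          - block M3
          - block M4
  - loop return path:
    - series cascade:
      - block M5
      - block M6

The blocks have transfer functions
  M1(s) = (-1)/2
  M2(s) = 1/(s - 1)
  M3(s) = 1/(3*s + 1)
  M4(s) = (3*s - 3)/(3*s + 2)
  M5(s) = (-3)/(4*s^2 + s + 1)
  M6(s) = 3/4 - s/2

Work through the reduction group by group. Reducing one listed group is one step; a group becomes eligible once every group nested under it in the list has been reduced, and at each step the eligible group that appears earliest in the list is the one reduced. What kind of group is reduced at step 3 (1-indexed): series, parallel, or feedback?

The answer is feedback.

Reasoning:
[1] close the feedback loop around M1, M2
[2] reduce the series chain M3, M4
[3] feedback reduction of [M1/(1-M1*M2)], (M3*M4)
[4] reduce the series chain M5, M6
[5] feedback reduction of [[M1/(1-M1*M2)]/(1+[M1/(1-M1*M2)]*(M3*M4))], (M5*M6)
At step 3 the group reduced is feedback.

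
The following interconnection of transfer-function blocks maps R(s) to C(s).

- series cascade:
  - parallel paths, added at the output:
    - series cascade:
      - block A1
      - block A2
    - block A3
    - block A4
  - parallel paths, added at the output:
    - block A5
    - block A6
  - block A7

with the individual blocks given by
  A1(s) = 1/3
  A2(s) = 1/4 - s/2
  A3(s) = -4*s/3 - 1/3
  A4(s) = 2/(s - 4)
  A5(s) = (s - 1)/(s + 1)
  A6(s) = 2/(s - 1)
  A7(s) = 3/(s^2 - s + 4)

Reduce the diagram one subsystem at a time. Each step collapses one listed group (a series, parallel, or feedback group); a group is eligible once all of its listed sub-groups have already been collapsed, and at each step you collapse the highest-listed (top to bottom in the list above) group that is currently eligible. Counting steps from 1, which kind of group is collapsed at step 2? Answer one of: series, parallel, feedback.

Reducing step by step:

[1] reduce the series chain A1, A2
[2] combine (A1*A2), A3, A4 in parallel
[3] add A5, A6 (parallel)
[4] reduce the series chain ((A1*A2)+A3+A4), (A5+A6), A7
Step 2 collapses a parallel group.

Answer: parallel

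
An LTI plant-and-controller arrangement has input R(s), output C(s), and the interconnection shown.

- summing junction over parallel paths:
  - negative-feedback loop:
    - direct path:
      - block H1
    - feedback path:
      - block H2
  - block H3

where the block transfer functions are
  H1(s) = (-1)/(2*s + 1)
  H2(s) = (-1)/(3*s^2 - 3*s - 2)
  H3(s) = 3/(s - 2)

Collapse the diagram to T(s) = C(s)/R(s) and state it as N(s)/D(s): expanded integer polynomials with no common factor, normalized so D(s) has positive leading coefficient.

Step 1: reduce the feedback loop with forward H1 and return H2 -> (-3*s^2 + 3*s + 2)/(6*s^3 - 3*s^2 - 7*s - 1)
Step 2: reduce the parallel group [H1/(1+H1*H2)], H3; the result is T(s) itself (integer coefficients, no common factor, positive leading denominator coefficient)

Answer: (15*s^3 - 25*s - 7)/(6*s^4 - 15*s^3 - s^2 + 13*s + 2)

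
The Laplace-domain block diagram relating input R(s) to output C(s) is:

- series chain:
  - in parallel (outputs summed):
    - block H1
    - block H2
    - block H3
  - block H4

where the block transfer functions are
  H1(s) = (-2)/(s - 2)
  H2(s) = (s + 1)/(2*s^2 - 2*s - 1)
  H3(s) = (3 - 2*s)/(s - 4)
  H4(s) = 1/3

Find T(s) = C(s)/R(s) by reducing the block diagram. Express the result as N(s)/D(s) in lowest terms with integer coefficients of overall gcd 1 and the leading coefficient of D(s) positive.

Step 1. add H1, H2, H3 (parallel) = (-4*s^4 + 15*s^3 - 9*s^2 - 7*s + 6)/(2*s^4 - 14*s^3 + 27*s^2 - 10*s - 8)
Step 2. multiply (H1+H2+H3), H4 (series), which is the overall transfer function T(s) = C(s)/R(s) in lowest terms

Hence the answer: (-4*s^4 + 15*s^3 - 9*s^2 - 7*s + 6)/(6*s^4 - 42*s^3 + 81*s^2 - 30*s - 24)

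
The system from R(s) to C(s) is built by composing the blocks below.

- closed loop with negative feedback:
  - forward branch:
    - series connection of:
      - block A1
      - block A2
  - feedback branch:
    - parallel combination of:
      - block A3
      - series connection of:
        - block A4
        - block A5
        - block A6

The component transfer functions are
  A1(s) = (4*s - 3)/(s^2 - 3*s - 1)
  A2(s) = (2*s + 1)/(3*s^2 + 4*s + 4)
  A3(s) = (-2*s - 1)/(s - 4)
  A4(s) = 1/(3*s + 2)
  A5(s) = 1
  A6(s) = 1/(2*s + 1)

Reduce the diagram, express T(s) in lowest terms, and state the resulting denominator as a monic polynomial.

The answer is s^6 - 5*s^5 - 55*s^4/9 + 58*s^3/9 + 256*s^2/9 + 58*s/3 + 50/9.

Reasoning:
Step 1 - reduce the series chain A1, A2 = (8*s^2 - 2*s - 3)/(3*s^4 - 5*s^3 - 11*s^2 - 16*s - 4)
Step 2 - multiply A4, A5, A6 (series) = 1/(6*s^2 + 7*s + 2)
Step 3 - reduce the parallel group A3, (A4*A5*A6) = (-12*s^3 - 20*s^2 - 10*s - 6)/(6*s^3 - 17*s^2 - 26*s - 8)
Step 4 - close the feedback loop around (A1*A2), (A3+(A4*A5*A6)) = (24*s^4 - 86*s^3 - 53*s^2 + 46*s + 24)/(9*s^6 - 45*s^5 - 55*s^4 + 58*s^3 + 256*s^2 + 174*s + 50)
T(s) is the step-4 result (common factors already cancelled). Leading coefficient of the denominator: 9. Divide through by 9 for the monic polynomial.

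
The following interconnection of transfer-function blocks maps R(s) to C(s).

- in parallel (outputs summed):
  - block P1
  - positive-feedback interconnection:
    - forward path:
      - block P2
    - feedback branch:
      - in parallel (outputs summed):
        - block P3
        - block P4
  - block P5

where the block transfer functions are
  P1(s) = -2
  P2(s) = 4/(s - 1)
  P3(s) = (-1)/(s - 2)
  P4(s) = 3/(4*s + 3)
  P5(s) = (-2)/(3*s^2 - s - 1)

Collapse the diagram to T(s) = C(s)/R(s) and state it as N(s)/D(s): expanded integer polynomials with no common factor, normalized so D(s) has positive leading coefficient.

Step 1. combine P3, P4 in parallel; result (-s - 9)/(4*s^2 - 5*s - 6)
Step 2. reduce the feedback loop with forward P2 and return (P3+P4); result (16*s^2 - 20*s - 24)/(4*s^3 - 9*s^2 + 3*s + 42)
Step 3. combine P1, [P2/(1-P2*(P3+P4))], P5 in parallel: this yields T(s), and no further normalization is needed

Therefore the answer is (-24*s^5 + 110*s^4 - 112*s^3 - 314*s^2 + 128*s + 24)/(12*s^5 - 31*s^4 + 14*s^3 + 132*s^2 - 45*s - 42).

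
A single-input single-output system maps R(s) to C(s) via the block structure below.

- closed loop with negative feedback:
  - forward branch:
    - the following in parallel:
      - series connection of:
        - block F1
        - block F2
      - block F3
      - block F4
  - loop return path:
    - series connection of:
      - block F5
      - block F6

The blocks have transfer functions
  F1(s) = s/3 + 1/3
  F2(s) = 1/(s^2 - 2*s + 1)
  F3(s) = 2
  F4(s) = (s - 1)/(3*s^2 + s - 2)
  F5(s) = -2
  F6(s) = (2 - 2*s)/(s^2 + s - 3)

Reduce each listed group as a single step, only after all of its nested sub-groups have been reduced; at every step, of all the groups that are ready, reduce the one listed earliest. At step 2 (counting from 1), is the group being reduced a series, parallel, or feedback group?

Reducing step by step:

(1) multiply F1, F2 (series)
(2) reduce the parallel group (F1*F2), F3, F4
(3) cascade F5, F6
(4) collapse the loop (((F1*F2)+F3+F4) forward, (F5*F6) return)
So the answer for step 2 is parallel.

Answer: parallel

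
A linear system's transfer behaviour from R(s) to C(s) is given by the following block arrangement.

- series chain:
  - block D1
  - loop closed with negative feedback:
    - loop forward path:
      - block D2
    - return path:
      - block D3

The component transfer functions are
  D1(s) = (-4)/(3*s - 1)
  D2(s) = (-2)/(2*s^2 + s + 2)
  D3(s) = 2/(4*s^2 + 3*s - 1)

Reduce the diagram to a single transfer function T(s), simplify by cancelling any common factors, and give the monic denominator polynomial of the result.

The answer is s^5 + 11*s^4/12 + 17*s^3/24 + s^2/4 - 23*s/24 + 1/4.

Reasoning:
Step 1. apply the feedback formula to D2, D3; result (-8*s^2 - 6*s + 2)/(8*s^4 + 10*s^3 + 9*s^2 + 5*s - 6)
Step 2. reduce the series chain D1, [D2/(1+D2*D3)]; result (32*s^2 + 24*s - 8)/(24*s^5 + 22*s^4 + 17*s^3 + 6*s^2 - 23*s + 6)
No further cancellation is possible in the step-2 result, so that is T(s). Its denominator becomes monic after dividing by the leading coefficient 24.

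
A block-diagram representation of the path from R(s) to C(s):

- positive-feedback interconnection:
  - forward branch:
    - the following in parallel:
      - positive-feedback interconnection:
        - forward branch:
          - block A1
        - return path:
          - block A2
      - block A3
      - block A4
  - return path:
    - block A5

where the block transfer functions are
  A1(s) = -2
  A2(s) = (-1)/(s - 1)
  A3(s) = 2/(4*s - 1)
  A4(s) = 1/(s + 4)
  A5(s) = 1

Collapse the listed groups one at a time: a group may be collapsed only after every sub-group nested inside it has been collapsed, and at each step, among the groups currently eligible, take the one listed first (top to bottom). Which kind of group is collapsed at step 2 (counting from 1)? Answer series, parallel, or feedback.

Answer: parallel

Working:
[1] apply the feedback formula to A1, A2
[2] combine [A1/(1-A1*A2)], A3, A4 in parallel
[3] reduce the feedback loop with forward ([A1/(1-A1*A2)]+A3+A4) and return A5
So the answer for step 2 is parallel.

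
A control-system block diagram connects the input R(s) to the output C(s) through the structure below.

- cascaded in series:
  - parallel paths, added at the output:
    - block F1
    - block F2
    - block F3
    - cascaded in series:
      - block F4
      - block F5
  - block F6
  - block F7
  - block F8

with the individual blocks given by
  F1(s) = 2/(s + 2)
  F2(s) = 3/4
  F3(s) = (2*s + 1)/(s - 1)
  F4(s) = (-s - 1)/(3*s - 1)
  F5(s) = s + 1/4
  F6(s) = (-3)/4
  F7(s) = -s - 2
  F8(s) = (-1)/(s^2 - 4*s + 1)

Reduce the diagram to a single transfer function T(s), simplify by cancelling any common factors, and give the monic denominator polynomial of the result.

Step 1 - reduce the series chain F4, F5 -> (-4*s^2 - 5*s - 1)/(12*s - 4)
Step 2 - combine F1, F2, F3, (F4*F5) in parallel -> (-s^4 + 6*s^3 + 21*s^2 - 10*s + 2)/(3*s^3 + 2*s^2 - 7*s + 2)
Step 3 - combine (F1+F2+F3+(F4*F5)), F6, F7, F8 in series -> (3*s^4 - 18*s^3 - 63*s^2 + 30*s - 6)/(12*s^4 - 64*s^3 + 80*s^2 - 32*s + 4)
T(s) is the step-3 result (common factors already cancelled). Leading coefficient of the denominator: 12. Divide through by 12 for the monic polynomial.

Therefore the answer is s^4 - 16*s^3/3 + 20*s^2/3 - 8*s/3 + 1/3.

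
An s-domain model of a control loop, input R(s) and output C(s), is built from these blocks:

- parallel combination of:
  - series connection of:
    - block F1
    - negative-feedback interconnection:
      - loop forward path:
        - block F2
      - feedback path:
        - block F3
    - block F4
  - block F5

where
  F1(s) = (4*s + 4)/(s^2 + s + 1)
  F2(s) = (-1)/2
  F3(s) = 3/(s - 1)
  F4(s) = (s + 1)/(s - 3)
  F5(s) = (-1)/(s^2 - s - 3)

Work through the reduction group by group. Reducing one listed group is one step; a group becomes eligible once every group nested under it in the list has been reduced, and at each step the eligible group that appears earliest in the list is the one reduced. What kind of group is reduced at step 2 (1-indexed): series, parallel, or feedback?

1. close the feedback loop around F2, F3
2. combine F1, [F2/(1+F2*F3)], F4 in series
3. reduce the parallel group (F1*[F2/(1+F2*F3)]*F4), F5
So the answer for step 2 is series.

Hence the answer: series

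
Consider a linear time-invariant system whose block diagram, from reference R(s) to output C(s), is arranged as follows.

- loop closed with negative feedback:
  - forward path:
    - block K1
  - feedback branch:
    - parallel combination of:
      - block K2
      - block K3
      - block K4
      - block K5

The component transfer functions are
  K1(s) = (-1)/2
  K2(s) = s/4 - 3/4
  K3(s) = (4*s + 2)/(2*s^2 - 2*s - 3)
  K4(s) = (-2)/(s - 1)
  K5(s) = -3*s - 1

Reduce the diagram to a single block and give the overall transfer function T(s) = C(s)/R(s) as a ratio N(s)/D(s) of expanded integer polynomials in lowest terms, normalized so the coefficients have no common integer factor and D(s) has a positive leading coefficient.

The answer is (-8*s^3 + 16*s^2 + 4*s - 12)/(22*s^4 - 14*s^3 - 71*s^2 + 10*s + 29).

Reasoning:
[1] parallel reduction of K2, K3, K4, K5 gives (-22*s^4 + 30*s^3 + 39*s^2 - 18*s - 5)/(8*s^3 - 16*s^2 - 4*s + 12)
[2] reduce the feedback loop with forward K1 and return (K2+K3+K4+K5), which is the overall transfer function T(s) = C(s)/R(s) in lowest terms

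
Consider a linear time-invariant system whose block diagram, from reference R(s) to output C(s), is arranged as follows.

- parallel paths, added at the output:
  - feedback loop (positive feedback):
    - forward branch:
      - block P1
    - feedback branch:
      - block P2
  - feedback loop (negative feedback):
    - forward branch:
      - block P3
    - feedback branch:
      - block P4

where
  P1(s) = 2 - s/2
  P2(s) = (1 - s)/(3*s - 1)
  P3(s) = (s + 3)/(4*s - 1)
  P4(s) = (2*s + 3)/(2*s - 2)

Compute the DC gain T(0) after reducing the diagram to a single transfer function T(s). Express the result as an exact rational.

(1) apply the feedback formula to P1, P2, giving (3*s^2 - 13*s + 4)/(s^2 - 11*s + 6)
(2) collapse the loop (P3 forward, P4 return), giving (2*s^2 + 4*s - 6)/(10*s^2 - s + 11)
(3) reduce the parallel group [P1/(1-P1*P2)], [P3/(1+P3*P4)], giving (32*s^4 - 151*s^3 + 48*s^2 - 57*s + 8)/(10*s^4 - 111*s^3 + 82*s^2 - 127*s + 66)
Evaluating the step-3 result (the overall T(s)) at s = 0 gives T(0) = 8/66 = 4/33.

Therefore the answer is 4/33.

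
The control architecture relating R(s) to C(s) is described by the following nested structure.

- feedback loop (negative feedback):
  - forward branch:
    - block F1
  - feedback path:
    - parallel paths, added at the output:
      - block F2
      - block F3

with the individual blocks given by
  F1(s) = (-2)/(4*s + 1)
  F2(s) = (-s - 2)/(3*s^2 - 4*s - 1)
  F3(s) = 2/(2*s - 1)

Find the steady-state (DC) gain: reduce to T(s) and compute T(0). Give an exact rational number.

Step 1 - reduce the parallel group F2, F3: (4*s^2 - 11*s)/(6*s^3 - 11*s^2 + 2*s + 1)
Step 2 - reduce the feedback loop with forward F1 and return (F2+F3): (-12*s^3 + 22*s^2 - 4*s - 2)/(24*s^4 - 38*s^3 - 11*s^2 + 28*s + 1)
The step-2 result is T(s). Setting s = 0: T(0) = -2/1 = -2.

Final answer: -2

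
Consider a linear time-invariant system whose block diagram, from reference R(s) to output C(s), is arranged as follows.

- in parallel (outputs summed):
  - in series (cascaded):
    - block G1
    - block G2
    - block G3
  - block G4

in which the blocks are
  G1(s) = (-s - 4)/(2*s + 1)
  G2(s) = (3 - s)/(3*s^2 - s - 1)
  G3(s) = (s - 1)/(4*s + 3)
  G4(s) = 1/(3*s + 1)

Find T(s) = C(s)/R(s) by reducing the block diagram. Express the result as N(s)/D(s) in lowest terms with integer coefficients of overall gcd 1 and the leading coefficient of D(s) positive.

(1) cascade G1, G2, G3: (s^3 - 13*s + 12)/(24*s^4 + 22*s^3 - 9*s^2 - 13*s - 3)
(2) sum the parallel branches (G1*G2*G3), G4, which is the overall transfer function T(s) = C(s)/R(s) in lowest terms

Therefore the answer is (27*s^4 + 23*s^3 - 48*s^2 + 10*s + 9)/(72*s^5 + 90*s^4 - 5*s^3 - 48*s^2 - 22*s - 3).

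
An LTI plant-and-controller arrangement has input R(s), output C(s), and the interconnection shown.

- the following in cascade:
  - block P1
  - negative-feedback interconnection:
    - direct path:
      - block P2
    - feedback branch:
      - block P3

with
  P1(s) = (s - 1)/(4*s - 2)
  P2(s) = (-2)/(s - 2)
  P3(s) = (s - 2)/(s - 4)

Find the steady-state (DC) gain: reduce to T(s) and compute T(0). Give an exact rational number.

1. collapse the loop (P2 forward, P3 return); result (8 - 2*s)/(s^2 - 8*s + 12)
2. reduce the series chain P1, [P2/(1+P2*P3)]; result (-s^2 + 5*s - 4)/(2*s^3 - 17*s^2 + 32*s - 12)
That last expression is T(s); at s = 0 only the constant terms survive, so T(0) = -4/(-12) = 1/3.

Therefore the answer is 1/3.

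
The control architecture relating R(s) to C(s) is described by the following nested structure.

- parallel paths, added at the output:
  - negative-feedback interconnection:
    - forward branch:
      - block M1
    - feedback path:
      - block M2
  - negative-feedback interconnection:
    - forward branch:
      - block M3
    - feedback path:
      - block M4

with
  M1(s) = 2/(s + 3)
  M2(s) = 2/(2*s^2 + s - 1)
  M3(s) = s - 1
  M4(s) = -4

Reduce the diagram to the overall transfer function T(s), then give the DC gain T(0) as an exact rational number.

Answer: -11/5

Working:
Step 1 - collapse the loop (M1 forward, M2 return): (4*s^2 + 2*s - 2)/(2*s^3 + 7*s^2 + 2*s + 1)
Step 2 - collapse the loop (M3 forward, M4 return): (1 - s)/(4*s - 5)
Step 3 - parallel reduction of [M1/(1+M1*M2)], [M3/(1+M3*M4)]: (-2*s^4 + 11*s^3 - 7*s^2 - 17*s + 11)/(8*s^4 + 18*s^3 - 27*s^2 - 6*s - 5)
Evaluating the step-3 result (the overall T(s)) at s = 0 gives T(0) = 11/(-5) = -11/5.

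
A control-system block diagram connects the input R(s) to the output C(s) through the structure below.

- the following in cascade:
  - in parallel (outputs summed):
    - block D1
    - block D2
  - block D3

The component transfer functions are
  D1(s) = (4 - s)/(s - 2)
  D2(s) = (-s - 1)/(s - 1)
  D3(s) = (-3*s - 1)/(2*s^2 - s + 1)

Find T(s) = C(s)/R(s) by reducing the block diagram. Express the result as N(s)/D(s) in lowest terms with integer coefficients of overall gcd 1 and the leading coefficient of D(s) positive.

Reducing step by step:

(1) sum the parallel branches D1, D2; result (-2*s^2 + 6*s - 2)/(s^2 - 3*s + 2)
(2) cascade (D1+D2), D3: this yields T(s), and no further normalization is needed

Answer: (6*s^3 - 16*s^2 + 2)/(2*s^4 - 7*s^3 + 8*s^2 - 5*s + 2)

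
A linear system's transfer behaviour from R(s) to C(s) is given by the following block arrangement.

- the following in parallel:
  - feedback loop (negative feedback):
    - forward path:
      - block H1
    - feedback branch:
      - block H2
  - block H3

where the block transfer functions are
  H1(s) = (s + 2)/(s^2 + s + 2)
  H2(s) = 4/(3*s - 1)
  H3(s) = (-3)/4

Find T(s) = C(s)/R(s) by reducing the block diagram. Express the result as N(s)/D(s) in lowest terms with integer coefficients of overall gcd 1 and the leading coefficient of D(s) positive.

Step 1 - reduce the feedback loop with forward H1 and return H2 -> (3*s^2 + 5*s - 2)/(3*s^3 + 2*s^2 + 9*s + 6)
Step 2 - sum the parallel branches [H1/(1+H1*H2)], H3, which is the overall transfer function T(s) = C(s)/R(s) in lowest terms

Answer: (-9*s^3 + 6*s^2 - 7*s - 26)/(12*s^3 + 8*s^2 + 36*s + 24)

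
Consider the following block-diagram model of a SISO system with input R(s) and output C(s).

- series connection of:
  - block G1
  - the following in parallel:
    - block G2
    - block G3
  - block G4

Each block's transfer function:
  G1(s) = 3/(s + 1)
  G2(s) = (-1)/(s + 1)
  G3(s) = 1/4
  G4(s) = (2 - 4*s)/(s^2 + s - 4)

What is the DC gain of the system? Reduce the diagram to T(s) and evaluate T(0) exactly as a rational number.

Reducing step by step:

1. add G2, G3 (parallel) gives (s - 3)/(4*s + 4)
2. multiply G1, (G2+G3), G4 (series) gives (-6*s^2 + 21*s - 9)/(2*s^4 + 6*s^3 - 2*s^2 - 14*s - 8)
Evaluating the step-2 result (the overall T(s)) at s = 0 gives T(0) = -9/(-8) = 9/8.

Answer: 9/8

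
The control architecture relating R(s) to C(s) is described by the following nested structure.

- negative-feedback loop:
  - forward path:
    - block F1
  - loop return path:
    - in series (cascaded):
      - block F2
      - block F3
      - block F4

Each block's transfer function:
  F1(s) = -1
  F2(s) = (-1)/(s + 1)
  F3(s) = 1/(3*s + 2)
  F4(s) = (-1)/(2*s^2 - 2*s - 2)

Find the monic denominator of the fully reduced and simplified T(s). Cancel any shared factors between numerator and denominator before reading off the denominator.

Step 1 - cascade F2, F3, F4 gives 1/(6*s^4 + 4*s^3 - 12*s^2 - 14*s - 4)
Step 2 - feedback reduction of F1, (F2*F3*F4) gives (-6*s^4 - 4*s^3 + 12*s^2 + 14*s + 4)/(6*s^4 + 4*s^3 - 12*s^2 - 14*s - 5)
The result of step 2 is T(s) in lowest terms. Its denominator has leading coefficient 6; dividing the denominator through by 6 makes it monic.

Final answer: s^4 + 2*s^3/3 - 2*s^2 - 7*s/3 - 5/6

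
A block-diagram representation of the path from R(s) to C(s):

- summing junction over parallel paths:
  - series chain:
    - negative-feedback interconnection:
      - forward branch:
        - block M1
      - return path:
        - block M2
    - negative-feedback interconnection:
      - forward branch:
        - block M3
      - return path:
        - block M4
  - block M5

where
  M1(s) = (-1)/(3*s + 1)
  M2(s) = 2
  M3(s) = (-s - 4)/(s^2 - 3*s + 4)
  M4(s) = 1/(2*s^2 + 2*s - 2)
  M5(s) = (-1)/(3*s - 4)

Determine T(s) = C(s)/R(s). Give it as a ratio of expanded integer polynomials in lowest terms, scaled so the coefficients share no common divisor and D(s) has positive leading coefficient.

First reduce the diagram to T(s).

(1) apply the feedback formula to M1, M2: (-1)/(3*s - 1)
(2) close the feedback loop around M3, M4: (-2*s^3 - 10*s^2 - 6*s + 8)/(2*s^4 - 4*s^3 + 13*s - 12)
(3) cascade [M1/(1+M1*M2)], [M3/(1+M3*M4)]: (2*s^3 + 10*s^2 + 6*s - 8)/(6*s^5 - 14*s^4 + 4*s^3 + 39*s^2 - 49*s + 12)
(4) sum the parallel branches ([M1/(1+M1*M2)]*[M3/(1+M3*M4)]), M5 - this is the overall T(s), already in the required normalized form

Answer: (-6*s^5 + 20*s^4 + 18*s^3 - 61*s^2 + s + 20)/(18*s^6 - 66*s^5 + 68*s^4 + 101*s^3 - 303*s^2 + 232*s - 48)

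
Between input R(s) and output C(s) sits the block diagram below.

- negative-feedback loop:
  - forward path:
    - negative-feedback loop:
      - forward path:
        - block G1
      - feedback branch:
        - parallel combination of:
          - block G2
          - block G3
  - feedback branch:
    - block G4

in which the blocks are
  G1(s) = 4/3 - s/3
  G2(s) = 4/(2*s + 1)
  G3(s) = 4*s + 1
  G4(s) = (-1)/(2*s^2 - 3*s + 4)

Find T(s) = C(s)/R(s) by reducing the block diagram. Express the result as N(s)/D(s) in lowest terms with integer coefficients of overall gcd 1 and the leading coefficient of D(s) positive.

Step 1: add G2, G3 (parallel) -> (8*s^2 + 6*s + 5)/(2*s + 1)
Step 2: collapse the loop (G1 forward, (G2+G3) return) -> (2*s^2 - 7*s - 4)/(8*s^3 - 26*s^2 - 25*s - 23)
Step 3: reduce the feedback loop with forward [G1/(1+G1*(G2+G3))] and return G4; the result is T(s) itself (integer coefficients, no common factor, positive leading denominator coefficient)

Therefore the answer is (4*s^4 - 20*s^3 + 21*s^2 - 16*s - 16)/(16*s^5 - 76*s^4 + 60*s^3 - 77*s^2 - 24*s - 88).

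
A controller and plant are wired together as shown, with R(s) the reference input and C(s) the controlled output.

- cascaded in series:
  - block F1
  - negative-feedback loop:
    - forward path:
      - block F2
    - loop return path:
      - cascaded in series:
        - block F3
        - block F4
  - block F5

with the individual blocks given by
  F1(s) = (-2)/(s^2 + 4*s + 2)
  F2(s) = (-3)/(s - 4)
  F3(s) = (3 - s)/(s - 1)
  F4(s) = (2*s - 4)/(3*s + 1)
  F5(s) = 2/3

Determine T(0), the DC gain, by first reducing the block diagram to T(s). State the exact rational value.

(1) multiply F3, F4 (series) = (-2*s^2 + 10*s - 12)/(3*s^2 - 2*s - 1)
(2) apply the feedback formula to F2, (F3*F4) = (-9*s^2 + 6*s + 3)/(3*s^3 - 8*s^2 - 23*s + 40)
(3) reduce the series chain F1, [F2/(1+F2*(F3*F4))], F5 = (12*s^2 - 8*s - 4)/(3*s^5 + 4*s^4 - 49*s^3 - 68*s^2 + 114*s + 80)
That last expression is T(s); at s = 0 only the constant terms survive, so T(0) = -4/80 = -1/20.

Final answer: -1/20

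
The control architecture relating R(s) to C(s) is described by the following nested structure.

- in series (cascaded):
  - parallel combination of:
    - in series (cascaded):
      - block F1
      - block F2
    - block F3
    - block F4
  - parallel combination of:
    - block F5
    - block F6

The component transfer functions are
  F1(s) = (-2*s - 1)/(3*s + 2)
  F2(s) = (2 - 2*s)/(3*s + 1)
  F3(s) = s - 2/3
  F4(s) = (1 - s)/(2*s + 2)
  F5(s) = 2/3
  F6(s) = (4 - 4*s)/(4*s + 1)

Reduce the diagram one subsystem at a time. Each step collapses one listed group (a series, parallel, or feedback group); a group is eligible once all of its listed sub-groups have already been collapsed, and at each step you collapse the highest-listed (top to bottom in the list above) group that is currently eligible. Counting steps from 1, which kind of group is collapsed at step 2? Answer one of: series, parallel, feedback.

Step 1. reduce the series chain F1, F2
Step 2. sum the parallel branches (F1*F2), F3, F4
Step 3. add F5, F6 (parallel)
Step 4. cascade ((F1*F2)+F3+F4), (F5+F6)
At step 2 the group reduced is parallel.

Final answer: parallel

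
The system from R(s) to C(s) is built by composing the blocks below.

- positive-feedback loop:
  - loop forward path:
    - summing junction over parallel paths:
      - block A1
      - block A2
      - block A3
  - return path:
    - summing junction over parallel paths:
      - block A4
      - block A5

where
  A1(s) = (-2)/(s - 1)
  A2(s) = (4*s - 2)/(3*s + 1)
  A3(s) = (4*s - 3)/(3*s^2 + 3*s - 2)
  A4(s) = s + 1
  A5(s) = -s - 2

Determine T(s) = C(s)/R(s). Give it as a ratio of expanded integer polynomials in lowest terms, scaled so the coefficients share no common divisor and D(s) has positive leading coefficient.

Step 1: add A1, A2, A3 (parallel); result (12*s^4 - 12*s^3 - 61*s^2 + 26*s + 3)/(9*s^4 + 3*s^3 - 15*s^2 + s + 2)
Step 2: sum the parallel branches A4, A5; result -1
Step 3: close the feedback loop around (A1+A2+A3), (A4+A5); the result is T(s) itself (integer coefficients, no common factor, positive leading denominator coefficient)

Final answer: (12*s^4 - 12*s^3 - 61*s^2 + 26*s + 3)/(21*s^4 - 9*s^3 - 76*s^2 + 27*s + 5)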